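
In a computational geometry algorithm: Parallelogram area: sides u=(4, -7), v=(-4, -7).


|u x v| = |4*(-7) - (-7)*(-4)|
= |(-28) - 28| = 56

56


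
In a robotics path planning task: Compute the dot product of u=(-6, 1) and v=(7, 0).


u . v = u_x*v_x + u_y*v_y = (-6)*7 + 1*0
= (-42) + 0 = -42

-42


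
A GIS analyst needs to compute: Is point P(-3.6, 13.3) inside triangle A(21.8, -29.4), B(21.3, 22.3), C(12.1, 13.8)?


Cross products: AB x AP = 1291.83, BC x BP = -128.85, CA x CP = -683.09
All same sign? no

No, outside


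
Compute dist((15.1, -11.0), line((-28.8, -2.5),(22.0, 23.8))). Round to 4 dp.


|cross product| = 1586.37
|line direction| = sqrt(3272.33) = 57.2043
Distance = 1586.37/sqrt(3272.33) = 27.7317

27.7317


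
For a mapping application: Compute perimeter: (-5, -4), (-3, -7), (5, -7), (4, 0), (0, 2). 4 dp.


Sides: (-5, -4)->(-3, -7): sqrt(13) = 3.605551, (-3, -7)->(5, -7): sqrt(64) = 8, (5, -7)->(4, 0): sqrt(50) = 7.071068, (4, 0)->(0, 2): sqrt(20) = 4.472136, (0, 2)->(-5, -4): sqrt(61) = 7.81025
Sum = 30.959005
Perimeter = 30.959

30.959


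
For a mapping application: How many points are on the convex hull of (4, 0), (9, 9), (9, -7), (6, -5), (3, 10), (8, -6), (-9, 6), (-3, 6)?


Convex hull vertices (CCW): (-9, 6), (6, -5), (9, -7), (9, 9), (3, 10)
Count = 5

5


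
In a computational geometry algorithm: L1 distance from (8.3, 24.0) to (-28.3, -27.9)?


|8.3-(-28.3)| + |24-(-27.9)| = 36.6 + 51.9 = 88.5

88.5


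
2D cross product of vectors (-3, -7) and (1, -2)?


u x v = u_x*v_y - u_y*v_x = (-3)*(-2) - (-7)*1
= 6 - (-7) = 13

13


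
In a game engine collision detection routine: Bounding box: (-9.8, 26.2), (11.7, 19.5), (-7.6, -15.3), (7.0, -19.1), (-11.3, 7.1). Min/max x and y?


x range: [-11.3, 11.7]
y range: [-19.1, 26.2]
Bounding box: (-11.3,-19.1) to (11.7,26.2)

(-11.3,-19.1) to (11.7,26.2)


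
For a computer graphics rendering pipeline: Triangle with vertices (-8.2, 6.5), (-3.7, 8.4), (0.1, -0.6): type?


Side lengths squared: AB^2=23.86, BC^2=95.44, CA^2=119.3
Sorted: [23.86, 95.44, 119.3]
By sides: Scalene, By angles: Right

Scalene, Right


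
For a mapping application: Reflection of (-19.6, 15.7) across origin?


Reflection over origin: (x,y) -> (-x,-y)
(-19.6, 15.7) -> (19.6, -15.7)

(19.6, -15.7)


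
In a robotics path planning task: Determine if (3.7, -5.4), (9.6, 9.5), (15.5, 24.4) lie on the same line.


Cross product: (9.6-3.7)*(24.4-(-5.4)) - (9.5-(-5.4))*(15.5-3.7)
= 0

Yes, collinear


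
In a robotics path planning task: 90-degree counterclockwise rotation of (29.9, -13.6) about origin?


90° CCW: (x,y) -> (-y, x)
(29.9,-13.6) -> (13.6, 29.9)

(13.6, 29.9)


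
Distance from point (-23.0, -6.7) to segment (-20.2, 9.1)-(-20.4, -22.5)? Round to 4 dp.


Project P onto AB: t = 0.5005 (clamped to [0,1])
Closest point on segment: (-20.3001, -6.7171)
Distance: 2.6999

2.6999


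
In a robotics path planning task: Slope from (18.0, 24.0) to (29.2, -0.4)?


slope = (y2-y1)/(x2-x1) = ((-0.4)-24)/(29.2-18) = (-24.4)/11.2 = -2.1786

-2.1786


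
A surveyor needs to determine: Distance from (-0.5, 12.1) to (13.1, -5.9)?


dx=13.6, dy=-18
d^2 = 13.6^2 + (-18)^2 = 508.96
d = sqrt(508.96) = 22.5601

22.5601


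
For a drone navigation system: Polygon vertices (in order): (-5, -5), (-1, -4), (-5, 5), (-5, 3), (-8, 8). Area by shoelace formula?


Shoelace sum: ((-5)*(-4) - (-1)*(-5)) + ((-1)*5 - (-5)*(-4)) + ((-5)*3 - (-5)*5) + ((-5)*8 - (-8)*3) + ((-8)*(-5) - (-5)*8)
= 64
Area = |64|/2 = 32

32


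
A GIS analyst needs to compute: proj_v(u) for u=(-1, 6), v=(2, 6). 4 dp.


u.v = 34, |v| = sqrt(40) = 6.3246
Scalar projection = u.v / |v| = 34 / sqrt(40) = 5.3759

5.3759


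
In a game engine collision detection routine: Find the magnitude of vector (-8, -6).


|u| = sqrt((-8)^2 + (-6)^2) = sqrt(100) = 10

10


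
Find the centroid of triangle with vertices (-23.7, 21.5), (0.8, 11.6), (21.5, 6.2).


Centroid = ((x_A+x_B+x_C)/3, (y_A+y_B+y_C)/3)
= (((-23.7)+0.8+21.5)/3, (21.5+11.6+6.2)/3)
= (-0.4667, 13.1)

(-0.4667, 13.1)


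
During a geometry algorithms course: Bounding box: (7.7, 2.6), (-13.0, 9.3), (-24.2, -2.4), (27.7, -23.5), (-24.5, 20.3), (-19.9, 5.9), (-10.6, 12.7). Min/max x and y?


x range: [-24.5, 27.7]
y range: [-23.5, 20.3]
Bounding box: (-24.5,-23.5) to (27.7,20.3)

(-24.5,-23.5) to (27.7,20.3)


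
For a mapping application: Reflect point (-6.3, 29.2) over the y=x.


Reflection over y=x: (x,y) -> (y,x)
(-6.3, 29.2) -> (29.2, -6.3)

(29.2, -6.3)


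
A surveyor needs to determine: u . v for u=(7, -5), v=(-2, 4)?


u . v = u_x*v_x + u_y*v_y = 7*(-2) + (-5)*4
= (-14) + (-20) = -34

-34


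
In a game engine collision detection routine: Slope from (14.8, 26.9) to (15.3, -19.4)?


slope = (y2-y1)/(x2-x1) = ((-19.4)-26.9)/(15.3-14.8) = (-46.3)/0.5 = -92.6

-92.6


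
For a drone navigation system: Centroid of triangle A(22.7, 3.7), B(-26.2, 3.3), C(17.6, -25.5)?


Centroid = ((x_A+x_B+x_C)/3, (y_A+y_B+y_C)/3)
= ((22.7+(-26.2)+17.6)/3, (3.7+3.3+(-25.5))/3)
= (4.7, -6.1667)

(4.7, -6.1667)


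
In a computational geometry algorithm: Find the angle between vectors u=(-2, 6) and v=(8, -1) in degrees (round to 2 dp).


u.v = -22, |u| = sqrt(40) = 6.3246, |v| = sqrt(65) = 8.0623
cos(theta) = u.v/(|u||v|) = -22/sqrt(2600) = -0.431455
theta = acos(-0.431455) = 115.56 degrees

115.56 degrees


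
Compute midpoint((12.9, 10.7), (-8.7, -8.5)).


M = ((12.9+(-8.7))/2, (10.7+(-8.5))/2)
= (2.1, 1.1)

(2.1, 1.1)


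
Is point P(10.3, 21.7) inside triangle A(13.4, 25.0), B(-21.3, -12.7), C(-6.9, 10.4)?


Cross products: AB x AP = -2.36, BC x BP = -234.6, CA x CP = -21.73
All same sign? yes

Yes, inside


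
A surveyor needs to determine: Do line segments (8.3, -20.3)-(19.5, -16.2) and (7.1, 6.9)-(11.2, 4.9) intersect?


Cross products: d1=-109.12, d2=-69.91, d3=309.56, d4=270.35
d1*d2 < 0 and d3*d4 < 0? no

No, they don't intersect


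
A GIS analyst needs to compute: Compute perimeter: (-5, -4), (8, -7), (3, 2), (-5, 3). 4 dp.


Sides: (-5, -4)->(8, -7): sqrt(178) = 13.341664, (8, -7)->(3, 2): sqrt(106) = 10.29563, (3, 2)->(-5, 3): sqrt(65) = 8.062258, (-5, 3)->(-5, -4): sqrt(49) = 7
Sum = 38.699552
Perimeter = 38.6996

38.6996


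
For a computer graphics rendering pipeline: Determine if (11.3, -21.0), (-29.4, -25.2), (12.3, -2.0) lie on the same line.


Cross product: ((-29.4)-11.3)*((-2)-(-21)) - ((-25.2)-(-21))*(12.3-11.3)
= -769.1

No, not collinear


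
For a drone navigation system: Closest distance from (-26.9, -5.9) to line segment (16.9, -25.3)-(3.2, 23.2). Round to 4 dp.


Project P onto AB: t = 0.6067 (clamped to [0,1])
Closest point on segment: (8.5883, 4.1245)
Distance: 36.877

36.877


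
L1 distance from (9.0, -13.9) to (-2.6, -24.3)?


|9-(-2.6)| + |(-13.9)-(-24.3)| = 11.6 + 10.4 = 22

22


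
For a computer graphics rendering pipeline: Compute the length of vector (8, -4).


|u| = sqrt(8^2 + (-4)^2) = sqrt(80) = 8.9443

8.9443


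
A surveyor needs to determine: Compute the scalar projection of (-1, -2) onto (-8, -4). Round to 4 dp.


u.v = 16, |v| = sqrt(80) = 8.9443
Scalar projection = u.v / |v| = 16 / sqrt(80) = 1.7889

1.7889


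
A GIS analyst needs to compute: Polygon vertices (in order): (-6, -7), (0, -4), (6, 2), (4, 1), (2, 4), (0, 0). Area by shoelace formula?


Shoelace sum: ((-6)*(-4) - 0*(-7)) + (0*2 - 6*(-4)) + (6*1 - 4*2) + (4*4 - 2*1) + (2*0 - 0*4) + (0*(-7) - (-6)*0)
= 60
Area = |60|/2 = 30

30


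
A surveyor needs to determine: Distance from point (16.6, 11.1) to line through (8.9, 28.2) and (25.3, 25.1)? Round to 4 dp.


|cross product| = 256.57
|line direction| = sqrt(278.57) = 16.6904
Distance = 256.57/sqrt(278.57) = 15.3723

15.3723


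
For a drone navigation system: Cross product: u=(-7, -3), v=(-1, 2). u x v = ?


u x v = u_x*v_y - u_y*v_x = (-7)*2 - (-3)*(-1)
= (-14) - 3 = -17

-17


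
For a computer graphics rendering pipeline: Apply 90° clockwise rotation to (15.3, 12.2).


90° CW: (x,y) -> (y, -x)
(15.3,12.2) -> (12.2, -15.3)

(12.2, -15.3)


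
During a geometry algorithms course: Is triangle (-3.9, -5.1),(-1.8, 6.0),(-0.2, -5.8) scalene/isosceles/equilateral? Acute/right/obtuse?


Side lengths squared: AB^2=127.62, BC^2=141.8, CA^2=14.18
Sorted: [14.18, 127.62, 141.8]
By sides: Scalene, By angles: Right

Scalene, Right


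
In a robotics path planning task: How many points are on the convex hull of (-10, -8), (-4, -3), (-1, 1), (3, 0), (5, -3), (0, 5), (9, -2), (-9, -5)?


Convex hull vertices (CCW): (-10, -8), (9, -2), (0, 5), (-9, -5)
Count = 4

4


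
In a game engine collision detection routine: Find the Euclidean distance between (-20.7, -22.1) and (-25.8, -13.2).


dx=-5.1, dy=8.9
d^2 = (-5.1)^2 + 8.9^2 = 105.22
d = sqrt(105.22) = 10.2577

10.2577


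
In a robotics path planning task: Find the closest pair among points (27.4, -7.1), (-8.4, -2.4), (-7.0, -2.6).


d(P0,P1) = 36.1072, d(P0,P2) = 34.6931, d(P1,P2) = 1.4142
Closest: P1 and P2

Closest pair: (-8.4, -2.4) and (-7.0, -2.6), distance = 1.4142


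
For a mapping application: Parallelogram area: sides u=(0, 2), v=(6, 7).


|u x v| = |0*7 - 2*6|
= |0 - 12| = 12

12


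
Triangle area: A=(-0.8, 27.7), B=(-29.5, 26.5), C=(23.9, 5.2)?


Area = |x_A(y_B-y_C) + x_B(y_C-y_A) + x_C(y_A-y_B)|/2
= |(-17.04) + 663.75 + 28.68|/2
= 675.39/2 = 337.695

337.695


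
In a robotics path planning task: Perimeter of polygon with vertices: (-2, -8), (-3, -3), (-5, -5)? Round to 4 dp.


Sides: (-2, -8)->(-3, -3): sqrt(26) = 5.09902, (-3, -3)->(-5, -5): sqrt(8) = 2.828427, (-5, -5)->(-2, -8): sqrt(18) = 4.242641
Sum = 12.170088
Perimeter = 12.1701

12.1701


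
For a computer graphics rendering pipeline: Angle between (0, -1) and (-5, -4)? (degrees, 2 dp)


u.v = 4, |u| = sqrt(1) = 1, |v| = sqrt(41) = 6.4031
cos(theta) = u.v/(|u||v|) = 4/sqrt(41) = 0.624695
theta = acos(0.624695) = 51.34 degrees

51.34 degrees


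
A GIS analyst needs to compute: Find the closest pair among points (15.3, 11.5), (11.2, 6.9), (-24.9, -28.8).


d(P0,P1) = 6.162, d(P0,P2) = 56.9221, d(P1,P2) = 50.7711
Closest: P0 and P1

Closest pair: (15.3, 11.5) and (11.2, 6.9), distance = 6.162


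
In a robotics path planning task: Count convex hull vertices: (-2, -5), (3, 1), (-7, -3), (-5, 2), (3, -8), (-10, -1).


Convex hull vertices (CCW): (-10, -1), (-7, -3), (3, -8), (3, 1), (-5, 2)
Count = 5

5


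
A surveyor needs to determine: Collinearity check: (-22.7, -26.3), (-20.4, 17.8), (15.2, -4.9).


Cross product: ((-20.4)-(-22.7))*((-4.9)-(-26.3)) - (17.8-(-26.3))*(15.2-(-22.7))
= -1622.17

No, not collinear


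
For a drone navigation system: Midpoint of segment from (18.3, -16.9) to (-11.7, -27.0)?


M = ((18.3+(-11.7))/2, ((-16.9)+(-27))/2)
= (3.3, -21.95)

(3.3, -21.95)


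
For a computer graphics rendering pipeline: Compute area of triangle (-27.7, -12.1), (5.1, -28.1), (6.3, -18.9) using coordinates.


Area = |x_A(y_B-y_C) + x_B(y_C-y_A) + x_C(y_A-y_B)|/2
= |254.84 + (-34.68) + 100.8|/2
= 320.96/2 = 160.48

160.48


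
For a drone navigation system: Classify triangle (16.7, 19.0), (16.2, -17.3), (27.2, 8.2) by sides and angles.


Side lengths squared: AB^2=1317.94, BC^2=771.25, CA^2=226.89
Sorted: [226.89, 771.25, 1317.94]
By sides: Scalene, By angles: Obtuse

Scalene, Obtuse


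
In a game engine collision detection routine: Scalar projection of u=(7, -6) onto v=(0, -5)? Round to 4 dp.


u.v = 30, |v| = sqrt(25) = 5
Scalar projection = u.v / |v| = 30 / sqrt(25) = 6

6


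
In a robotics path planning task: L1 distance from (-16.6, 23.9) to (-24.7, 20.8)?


|(-16.6)-(-24.7)| + |23.9-20.8| = 8.1 + 3.1 = 11.2

11.2


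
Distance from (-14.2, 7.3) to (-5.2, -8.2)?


dx=9, dy=-15.5
d^2 = 9^2 + (-15.5)^2 = 321.25
d = sqrt(321.25) = 17.9234

17.9234


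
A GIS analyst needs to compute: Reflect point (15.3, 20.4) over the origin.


Reflection over origin: (x,y) -> (-x,-y)
(15.3, 20.4) -> (-15.3, -20.4)

(-15.3, -20.4)


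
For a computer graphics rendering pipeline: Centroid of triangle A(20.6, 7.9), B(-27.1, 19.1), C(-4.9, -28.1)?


Centroid = ((x_A+x_B+x_C)/3, (y_A+y_B+y_C)/3)
= ((20.6+(-27.1)+(-4.9))/3, (7.9+19.1+(-28.1))/3)
= (-3.8, -0.3667)

(-3.8, -0.3667)


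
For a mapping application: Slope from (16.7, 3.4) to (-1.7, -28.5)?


slope = (y2-y1)/(x2-x1) = ((-28.5)-3.4)/((-1.7)-16.7) = (-31.9)/(-18.4) = 1.7337

1.7337


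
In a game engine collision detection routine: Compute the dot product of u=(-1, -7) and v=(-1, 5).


u . v = u_x*v_x + u_y*v_y = (-1)*(-1) + (-7)*5
= 1 + (-35) = -34

-34


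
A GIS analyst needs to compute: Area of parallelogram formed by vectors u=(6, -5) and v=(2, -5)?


|u x v| = |6*(-5) - (-5)*2|
= |(-30) - (-10)| = 20

20


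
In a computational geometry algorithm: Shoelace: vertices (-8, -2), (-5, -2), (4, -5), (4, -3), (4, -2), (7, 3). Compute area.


Shoelace sum: ((-8)*(-2) - (-5)*(-2)) + ((-5)*(-5) - 4*(-2)) + (4*(-3) - 4*(-5)) + (4*(-2) - 4*(-3)) + (4*3 - 7*(-2)) + (7*(-2) - (-8)*3)
= 87
Area = |87|/2 = 43.5

43.5


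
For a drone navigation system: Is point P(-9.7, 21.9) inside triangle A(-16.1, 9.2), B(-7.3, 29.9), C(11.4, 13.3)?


Cross products: AB x AP = -20.72, BC x BP = -189.44, CA x CP = -323.01
All same sign? yes

Yes, inside


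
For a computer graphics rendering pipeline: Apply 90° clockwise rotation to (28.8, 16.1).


90° CW: (x,y) -> (y, -x)
(28.8,16.1) -> (16.1, -28.8)

(16.1, -28.8)


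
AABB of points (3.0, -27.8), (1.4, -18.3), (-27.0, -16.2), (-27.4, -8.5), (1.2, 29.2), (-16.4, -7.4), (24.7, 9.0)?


x range: [-27.4, 24.7]
y range: [-27.8, 29.2]
Bounding box: (-27.4,-27.8) to (24.7,29.2)

(-27.4,-27.8) to (24.7,29.2)


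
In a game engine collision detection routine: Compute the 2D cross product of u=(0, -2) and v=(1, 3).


u x v = u_x*v_y - u_y*v_x = 0*3 - (-2)*1
= 0 - (-2) = 2

2


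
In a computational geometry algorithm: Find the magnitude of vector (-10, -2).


|u| = sqrt((-10)^2 + (-2)^2) = sqrt(104) = 10.198

10.198


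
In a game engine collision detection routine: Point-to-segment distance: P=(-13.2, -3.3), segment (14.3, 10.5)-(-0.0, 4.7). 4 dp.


Project P onto AB: t = 1 (clamped to [0,1])
Closest point on segment: (0, 4.7)
Distance: 15.435

15.435


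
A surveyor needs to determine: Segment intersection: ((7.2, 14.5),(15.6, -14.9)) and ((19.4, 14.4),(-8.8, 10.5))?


Cross products: d1=-50.4, d2=811.44, d3=357.84, d4=-504
d1*d2 < 0 and d3*d4 < 0? yes

Yes, they intersect


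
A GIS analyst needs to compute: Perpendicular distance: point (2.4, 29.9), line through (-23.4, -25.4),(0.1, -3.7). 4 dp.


|cross product| = 739.69
|line direction| = sqrt(1023.14) = 31.9866
Distance = 739.69/sqrt(1023.14) = 23.125

23.125


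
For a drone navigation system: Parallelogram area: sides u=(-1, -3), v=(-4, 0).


|u x v| = |(-1)*0 - (-3)*(-4)|
= |0 - 12| = 12

12


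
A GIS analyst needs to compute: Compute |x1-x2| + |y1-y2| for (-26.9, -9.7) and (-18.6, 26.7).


|(-26.9)-(-18.6)| + |(-9.7)-26.7| = 8.3 + 36.4 = 44.7

44.7


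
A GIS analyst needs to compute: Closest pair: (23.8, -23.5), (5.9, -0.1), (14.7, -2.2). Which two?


d(P0,P1) = 29.4613, d(P0,P2) = 23.1625, d(P1,P2) = 9.0471
Closest: P1 and P2

Closest pair: (5.9, -0.1) and (14.7, -2.2), distance = 9.0471


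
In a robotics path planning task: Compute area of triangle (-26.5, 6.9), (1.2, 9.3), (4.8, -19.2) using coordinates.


Area = |x_A(y_B-y_C) + x_B(y_C-y_A) + x_C(y_A-y_B)|/2
= |(-755.25) + (-31.32) + (-11.52)|/2
= 798.09/2 = 399.045

399.045


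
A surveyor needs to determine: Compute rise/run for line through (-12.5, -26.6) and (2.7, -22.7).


slope = (y2-y1)/(x2-x1) = ((-22.7)-(-26.6))/(2.7-(-12.5)) = 3.9/15.2 = 0.2566

0.2566


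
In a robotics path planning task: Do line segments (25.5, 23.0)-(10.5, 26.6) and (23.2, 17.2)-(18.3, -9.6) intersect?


Cross products: d1=33.22, d2=-386.42, d3=95.28, d4=514.92
d1*d2 < 0 and d3*d4 < 0? no

No, they don't intersect


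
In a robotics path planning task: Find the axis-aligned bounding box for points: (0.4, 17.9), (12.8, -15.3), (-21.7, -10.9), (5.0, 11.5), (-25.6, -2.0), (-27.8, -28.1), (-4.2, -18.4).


x range: [-27.8, 12.8]
y range: [-28.1, 17.9]
Bounding box: (-27.8,-28.1) to (12.8,17.9)

(-27.8,-28.1) to (12.8,17.9)


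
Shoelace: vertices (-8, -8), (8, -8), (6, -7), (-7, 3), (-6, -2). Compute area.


Shoelace sum: ((-8)*(-8) - 8*(-8)) + (8*(-7) - 6*(-8)) + (6*3 - (-7)*(-7)) + ((-7)*(-2) - (-6)*3) + ((-6)*(-8) - (-8)*(-2))
= 153
Area = |153|/2 = 76.5

76.5


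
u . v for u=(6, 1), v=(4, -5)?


u . v = u_x*v_x + u_y*v_y = 6*4 + 1*(-5)
= 24 + (-5) = 19

19


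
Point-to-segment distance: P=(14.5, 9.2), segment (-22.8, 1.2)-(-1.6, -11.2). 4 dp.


Project P onto AB: t = 1 (clamped to [0,1])
Closest point on segment: (-1.6, -11.2)
Distance: 25.9879

25.9879


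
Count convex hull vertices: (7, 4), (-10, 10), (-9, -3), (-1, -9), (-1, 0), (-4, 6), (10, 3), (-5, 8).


Convex hull vertices (CCW): (-10, 10), (-9, -3), (-1, -9), (10, 3)
Count = 4

4


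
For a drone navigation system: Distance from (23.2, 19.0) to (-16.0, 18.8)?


dx=-39.2, dy=-0.2
d^2 = (-39.2)^2 + (-0.2)^2 = 1536.68
d = sqrt(1536.68) = 39.2005

39.2005


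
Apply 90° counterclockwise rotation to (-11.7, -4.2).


90° CCW: (x,y) -> (-y, x)
(-11.7,-4.2) -> (4.2, -11.7)

(4.2, -11.7)


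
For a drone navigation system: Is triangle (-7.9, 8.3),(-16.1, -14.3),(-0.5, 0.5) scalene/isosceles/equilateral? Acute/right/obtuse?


Side lengths squared: AB^2=578, BC^2=462.4, CA^2=115.6
Sorted: [115.6, 462.4, 578]
By sides: Scalene, By angles: Right

Scalene, Right


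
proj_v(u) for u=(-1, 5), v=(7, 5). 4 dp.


u.v = 18, |v| = sqrt(74) = 8.6023
Scalar projection = u.v / |v| = 18 / sqrt(74) = 2.0925

2.0925


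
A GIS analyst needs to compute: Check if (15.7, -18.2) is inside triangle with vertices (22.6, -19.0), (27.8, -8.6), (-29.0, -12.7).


Cross products: AB x AP = 75.92, BC x BP = 495.67, CA x CP = -2.19
All same sign? no

No, outside


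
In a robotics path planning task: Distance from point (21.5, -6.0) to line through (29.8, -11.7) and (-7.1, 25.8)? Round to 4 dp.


|cross product| = 100.92
|line direction| = sqrt(2767.86) = 52.6105
Distance = 100.92/sqrt(2767.86) = 1.9182

1.9182


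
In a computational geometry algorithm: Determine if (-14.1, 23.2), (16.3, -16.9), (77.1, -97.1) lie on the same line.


Cross product: (16.3-(-14.1))*((-97.1)-23.2) - ((-16.9)-23.2)*(77.1-(-14.1))
= 0

Yes, collinear


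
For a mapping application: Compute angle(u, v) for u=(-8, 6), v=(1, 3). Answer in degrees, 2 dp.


u.v = 10, |u| = sqrt(100) = 10, |v| = sqrt(10) = 3.1623
cos(theta) = u.v/(|u||v|) = 10/sqrt(1000) = 0.316228
theta = acos(0.316228) = 71.57 degrees

71.57 degrees


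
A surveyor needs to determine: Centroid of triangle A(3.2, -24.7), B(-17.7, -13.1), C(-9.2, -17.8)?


Centroid = ((x_A+x_B+x_C)/3, (y_A+y_B+y_C)/3)
= ((3.2+(-17.7)+(-9.2))/3, ((-24.7)+(-13.1)+(-17.8))/3)
= (-7.9, -18.5333)

(-7.9, -18.5333)


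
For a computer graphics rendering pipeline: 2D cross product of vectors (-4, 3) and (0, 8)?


u x v = u_x*v_y - u_y*v_x = (-4)*8 - 3*0
= (-32) - 0 = -32

-32


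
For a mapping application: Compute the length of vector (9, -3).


|u| = sqrt(9^2 + (-3)^2) = sqrt(90) = 9.4868

9.4868


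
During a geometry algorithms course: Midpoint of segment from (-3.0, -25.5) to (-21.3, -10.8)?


M = (((-3)+(-21.3))/2, ((-25.5)+(-10.8))/2)
= (-12.15, -18.15)

(-12.15, -18.15)


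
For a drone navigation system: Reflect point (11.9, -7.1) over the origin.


Reflection over origin: (x,y) -> (-x,-y)
(11.9, -7.1) -> (-11.9, 7.1)

(-11.9, 7.1)


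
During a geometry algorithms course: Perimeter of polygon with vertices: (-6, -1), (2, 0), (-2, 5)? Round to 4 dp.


Sides: (-6, -1)->(2, 0): sqrt(65) = 8.062258, (2, 0)->(-2, 5): sqrt(41) = 6.403124, (-2, 5)->(-6, -1): sqrt(52) = 7.211103
Sum = 21.676485
Perimeter = 21.6765

21.6765


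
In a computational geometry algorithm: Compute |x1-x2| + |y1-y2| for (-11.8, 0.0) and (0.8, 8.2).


|(-11.8)-0.8| + |0-8.2| = 12.6 + 8.2 = 20.8

20.8


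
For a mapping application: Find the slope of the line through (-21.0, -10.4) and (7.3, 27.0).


slope = (y2-y1)/(x2-x1) = (27-(-10.4))/(7.3-(-21)) = 37.4/28.3 = 1.3216

1.3216


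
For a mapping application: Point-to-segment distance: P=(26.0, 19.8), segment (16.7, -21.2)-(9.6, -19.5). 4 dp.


Project P onto AB: t = 0.0689 (clamped to [0,1])
Closest point on segment: (16.2111, -21.0829)
Distance: 42.0385

42.0385


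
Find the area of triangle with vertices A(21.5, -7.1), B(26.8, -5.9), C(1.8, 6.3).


Area = |x_A(y_B-y_C) + x_B(y_C-y_A) + x_C(y_A-y_B)|/2
= |(-262.3) + 359.12 + (-2.16)|/2
= 94.66/2 = 47.33

47.33


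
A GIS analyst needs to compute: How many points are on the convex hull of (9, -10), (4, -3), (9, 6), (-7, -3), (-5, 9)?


Convex hull vertices (CCW): (-7, -3), (9, -10), (9, 6), (-5, 9)
Count = 4

4


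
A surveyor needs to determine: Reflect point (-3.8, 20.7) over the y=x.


Reflection over y=x: (x,y) -> (y,x)
(-3.8, 20.7) -> (20.7, -3.8)

(20.7, -3.8)


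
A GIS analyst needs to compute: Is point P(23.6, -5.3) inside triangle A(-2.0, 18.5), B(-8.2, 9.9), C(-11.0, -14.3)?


Cross products: AB x AP = 367.72, BC x BP = 812.12, CA x CP = -1053.88
All same sign? no

No, outside


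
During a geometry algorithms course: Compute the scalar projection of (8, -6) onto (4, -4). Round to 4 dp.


u.v = 56, |v| = sqrt(32) = 5.6569
Scalar projection = u.v / |v| = 56 / sqrt(32) = 9.8995

9.8995


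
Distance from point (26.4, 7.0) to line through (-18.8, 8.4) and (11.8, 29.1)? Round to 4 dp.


|cross product| = 978.48
|line direction| = sqrt(1364.85) = 36.9439
Distance = 978.48/sqrt(1364.85) = 26.4856

26.4856


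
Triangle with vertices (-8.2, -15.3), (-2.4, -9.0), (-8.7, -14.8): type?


Side lengths squared: AB^2=73.33, BC^2=73.33, CA^2=0.5
Sorted: [0.5, 73.33, 73.33]
By sides: Isosceles, By angles: Acute

Isosceles, Acute


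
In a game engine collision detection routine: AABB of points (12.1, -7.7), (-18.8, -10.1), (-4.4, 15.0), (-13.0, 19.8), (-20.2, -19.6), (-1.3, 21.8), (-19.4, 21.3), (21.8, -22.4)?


x range: [-20.2, 21.8]
y range: [-22.4, 21.8]
Bounding box: (-20.2,-22.4) to (21.8,21.8)

(-20.2,-22.4) to (21.8,21.8)


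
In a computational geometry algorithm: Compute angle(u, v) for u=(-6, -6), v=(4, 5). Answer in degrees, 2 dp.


u.v = -54, |u| = sqrt(72) = 8.4853, |v| = sqrt(41) = 6.4031
cos(theta) = u.v/(|u||v|) = -54/sqrt(2952) = -0.993884
theta = acos(-0.993884) = 173.66 degrees

173.66 degrees


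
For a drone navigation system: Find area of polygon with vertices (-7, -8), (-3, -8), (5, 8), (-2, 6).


Shoelace sum: ((-7)*(-8) - (-3)*(-8)) + ((-3)*8 - 5*(-8)) + (5*6 - (-2)*8) + ((-2)*(-8) - (-7)*6)
= 152
Area = |152|/2 = 76

76


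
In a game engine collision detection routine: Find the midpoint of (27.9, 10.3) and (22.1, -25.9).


M = ((27.9+22.1)/2, (10.3+(-25.9))/2)
= (25, -7.8)

(25, -7.8)


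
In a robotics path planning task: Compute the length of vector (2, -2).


|u| = sqrt(2^2 + (-2)^2) = sqrt(8) = 2.8284

2.8284


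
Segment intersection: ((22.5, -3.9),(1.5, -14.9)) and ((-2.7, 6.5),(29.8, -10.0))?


Cross products: d1=77.8, d2=-626.2, d3=-495.6, d4=208.4
d1*d2 < 0 and d3*d4 < 0? yes

Yes, they intersect


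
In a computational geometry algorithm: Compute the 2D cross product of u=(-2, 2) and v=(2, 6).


u x v = u_x*v_y - u_y*v_x = (-2)*6 - 2*2
= (-12) - 4 = -16

-16


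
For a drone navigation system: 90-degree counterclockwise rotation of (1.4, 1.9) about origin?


90° CCW: (x,y) -> (-y, x)
(1.4,1.9) -> (-1.9, 1.4)

(-1.9, 1.4)


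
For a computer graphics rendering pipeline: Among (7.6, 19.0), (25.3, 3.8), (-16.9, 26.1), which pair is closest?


d(P0,P1) = 23.3309, d(P0,P2) = 25.508, d(P1,P2) = 47.7298
Closest: P0 and P1

Closest pair: (7.6, 19.0) and (25.3, 3.8), distance = 23.3309


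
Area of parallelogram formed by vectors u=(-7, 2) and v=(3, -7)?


|u x v| = |(-7)*(-7) - 2*3|
= |49 - 6| = 43

43


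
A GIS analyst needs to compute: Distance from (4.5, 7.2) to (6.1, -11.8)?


dx=1.6, dy=-19
d^2 = 1.6^2 + (-19)^2 = 363.56
d = sqrt(363.56) = 19.0672

19.0672


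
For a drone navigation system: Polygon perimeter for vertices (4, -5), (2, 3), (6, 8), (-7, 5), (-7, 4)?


Sides: (4, -5)->(2, 3): sqrt(68) = 8.246211, (2, 3)->(6, 8): sqrt(41) = 6.403124, (6, 8)->(-7, 5): sqrt(178) = 13.341664, (-7, 5)->(-7, 4): sqrt(1) = 1, (-7, 4)->(4, -5): sqrt(202) = 14.21267
Sum = 43.203669
Perimeter = 43.2037

43.2037


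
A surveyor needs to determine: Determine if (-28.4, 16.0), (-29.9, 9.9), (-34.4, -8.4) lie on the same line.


Cross product: ((-29.9)-(-28.4))*((-8.4)-16) - (9.9-16)*((-34.4)-(-28.4))
= 0

Yes, collinear


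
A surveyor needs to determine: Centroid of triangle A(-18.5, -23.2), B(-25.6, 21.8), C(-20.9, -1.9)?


Centroid = ((x_A+x_B+x_C)/3, (y_A+y_B+y_C)/3)
= (((-18.5)+(-25.6)+(-20.9))/3, ((-23.2)+21.8+(-1.9))/3)
= (-21.6667, -1.1)

(-21.6667, -1.1)


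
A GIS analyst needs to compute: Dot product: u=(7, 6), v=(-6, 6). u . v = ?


u . v = u_x*v_x + u_y*v_y = 7*(-6) + 6*6
= (-42) + 36 = -6

-6


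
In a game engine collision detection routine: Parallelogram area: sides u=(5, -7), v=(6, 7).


|u x v| = |5*7 - (-7)*6|
= |35 - (-42)| = 77

77


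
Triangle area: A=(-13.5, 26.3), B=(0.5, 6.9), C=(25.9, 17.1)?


Area = |x_A(y_B-y_C) + x_B(y_C-y_A) + x_C(y_A-y_B)|/2
= |137.7 + (-4.6) + 502.46|/2
= 635.56/2 = 317.78

317.78


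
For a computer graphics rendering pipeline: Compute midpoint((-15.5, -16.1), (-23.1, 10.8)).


M = (((-15.5)+(-23.1))/2, ((-16.1)+10.8)/2)
= (-19.3, -2.65)

(-19.3, -2.65)


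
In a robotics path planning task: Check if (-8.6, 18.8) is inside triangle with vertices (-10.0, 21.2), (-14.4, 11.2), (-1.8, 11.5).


Cross products: AB x AP = 24.56, BC x BP = 94.02, CA x CP = 6.1
All same sign? yes

Yes, inside


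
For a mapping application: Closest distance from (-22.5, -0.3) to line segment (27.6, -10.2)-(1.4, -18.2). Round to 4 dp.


Project P onto AB: t = 1 (clamped to [0,1])
Closest point on segment: (1.4, -18.2)
Distance: 29.86

29.86


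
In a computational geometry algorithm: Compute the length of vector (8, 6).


|u| = sqrt(8^2 + 6^2) = sqrt(100) = 10

10


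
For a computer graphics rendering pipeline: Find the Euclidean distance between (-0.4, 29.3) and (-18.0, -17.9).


dx=-17.6, dy=-47.2
d^2 = (-17.6)^2 + (-47.2)^2 = 2537.6
d = sqrt(2537.6) = 50.3746

50.3746


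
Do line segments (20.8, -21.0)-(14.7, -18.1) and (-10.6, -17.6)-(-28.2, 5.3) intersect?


Cross products: d1=-659.22, d2=-570.57, d3=70.32, d4=-18.33
d1*d2 < 0 and d3*d4 < 0? no

No, they don't intersect


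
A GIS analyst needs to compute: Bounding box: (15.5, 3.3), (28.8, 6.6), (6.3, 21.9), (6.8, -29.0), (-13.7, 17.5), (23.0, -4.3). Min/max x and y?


x range: [-13.7, 28.8]
y range: [-29, 21.9]
Bounding box: (-13.7,-29) to (28.8,21.9)

(-13.7,-29) to (28.8,21.9)


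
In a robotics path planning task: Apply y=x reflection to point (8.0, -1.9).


Reflection over y=x: (x,y) -> (y,x)
(8, -1.9) -> (-1.9, 8)

(-1.9, 8)


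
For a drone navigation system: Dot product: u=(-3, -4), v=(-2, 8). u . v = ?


u . v = u_x*v_x + u_y*v_y = (-3)*(-2) + (-4)*8
= 6 + (-32) = -26

-26


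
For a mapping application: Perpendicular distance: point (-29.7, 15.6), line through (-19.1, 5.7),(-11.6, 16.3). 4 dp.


|cross product| = 186.61
|line direction| = sqrt(168.61) = 12.985
Distance = 186.61/sqrt(168.61) = 14.3712

14.3712


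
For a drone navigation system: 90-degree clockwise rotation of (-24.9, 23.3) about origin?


90° CW: (x,y) -> (y, -x)
(-24.9,23.3) -> (23.3, 24.9)

(23.3, 24.9)


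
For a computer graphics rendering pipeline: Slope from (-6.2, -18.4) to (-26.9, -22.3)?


slope = (y2-y1)/(x2-x1) = ((-22.3)-(-18.4))/((-26.9)-(-6.2)) = (-3.9)/(-20.7) = 0.1884

0.1884


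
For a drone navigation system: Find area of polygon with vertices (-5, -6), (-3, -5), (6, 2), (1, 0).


Shoelace sum: ((-5)*(-5) - (-3)*(-6)) + ((-3)*2 - 6*(-5)) + (6*0 - 1*2) + (1*(-6) - (-5)*0)
= 23
Area = |23|/2 = 11.5

11.5


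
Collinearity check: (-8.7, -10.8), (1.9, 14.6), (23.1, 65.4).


Cross product: (1.9-(-8.7))*(65.4-(-10.8)) - (14.6-(-10.8))*(23.1-(-8.7))
= 0

Yes, collinear


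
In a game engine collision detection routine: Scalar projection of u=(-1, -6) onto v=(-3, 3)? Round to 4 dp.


u.v = -15, |v| = sqrt(18) = 4.2426
Scalar projection = u.v / |v| = -15 / sqrt(18) = -3.5355

-3.5355


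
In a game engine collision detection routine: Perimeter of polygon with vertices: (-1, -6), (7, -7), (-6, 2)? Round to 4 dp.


Sides: (-1, -6)->(7, -7): sqrt(65) = 8.062258, (7, -7)->(-6, 2): sqrt(250) = 15.811388, (-6, 2)->(-1, -6): sqrt(89) = 9.433981
Sum = 33.307627
Perimeter = 33.3076

33.3076


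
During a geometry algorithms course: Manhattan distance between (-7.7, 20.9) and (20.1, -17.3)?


|(-7.7)-20.1| + |20.9-(-17.3)| = 27.8 + 38.2 = 66

66


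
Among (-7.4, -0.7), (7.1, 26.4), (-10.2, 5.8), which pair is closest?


d(P0,P1) = 30.7353, d(P0,P2) = 7.0774, d(P1,P2) = 26.9007
Closest: P0 and P2

Closest pair: (-7.4, -0.7) and (-10.2, 5.8), distance = 7.0774


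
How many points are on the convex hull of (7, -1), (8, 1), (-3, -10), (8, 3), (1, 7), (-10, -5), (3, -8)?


Convex hull vertices (CCW): (-10, -5), (-3, -10), (3, -8), (7, -1), (8, 1), (8, 3), (1, 7)
Count = 7

7


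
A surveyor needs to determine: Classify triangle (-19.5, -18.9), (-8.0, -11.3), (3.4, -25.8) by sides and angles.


Side lengths squared: AB^2=190.01, BC^2=340.21, CA^2=572.02
Sorted: [190.01, 340.21, 572.02]
By sides: Scalene, By angles: Obtuse

Scalene, Obtuse


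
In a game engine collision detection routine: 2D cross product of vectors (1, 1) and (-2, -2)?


u x v = u_x*v_y - u_y*v_x = 1*(-2) - 1*(-2)
= (-2) - (-2) = 0

0


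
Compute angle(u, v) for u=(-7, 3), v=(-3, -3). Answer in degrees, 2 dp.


u.v = 12, |u| = sqrt(58) = 7.6158, |v| = sqrt(18) = 4.2426
cos(theta) = u.v/(|u||v|) = 12/sqrt(1044) = 0.371391
theta = acos(0.371391) = 68.2 degrees

68.2 degrees


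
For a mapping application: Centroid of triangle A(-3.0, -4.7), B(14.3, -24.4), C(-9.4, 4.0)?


Centroid = ((x_A+x_B+x_C)/3, (y_A+y_B+y_C)/3)
= (((-3)+14.3+(-9.4))/3, ((-4.7)+(-24.4)+4)/3)
= (0.6333, -8.3667)

(0.6333, -8.3667)


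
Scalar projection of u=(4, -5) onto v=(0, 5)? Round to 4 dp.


u.v = -25, |v| = sqrt(25) = 5
Scalar projection = u.v / |v| = -25 / sqrt(25) = -5

-5


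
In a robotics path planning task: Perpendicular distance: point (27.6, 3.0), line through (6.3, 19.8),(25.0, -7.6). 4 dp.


|cross product| = 269.46
|line direction| = sqrt(1100.45) = 33.173
Distance = 269.46/sqrt(1100.45) = 8.1229

8.1229


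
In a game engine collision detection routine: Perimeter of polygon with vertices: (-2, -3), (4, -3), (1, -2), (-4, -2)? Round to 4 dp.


Sides: (-2, -3)->(4, -3): sqrt(36) = 6, (4, -3)->(1, -2): sqrt(10) = 3.162278, (1, -2)->(-4, -2): sqrt(25) = 5, (-4, -2)->(-2, -3): sqrt(5) = 2.236068
Sum = 16.398346
Perimeter = 16.3983

16.3983


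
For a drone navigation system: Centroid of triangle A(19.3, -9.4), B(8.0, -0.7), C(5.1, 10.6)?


Centroid = ((x_A+x_B+x_C)/3, (y_A+y_B+y_C)/3)
= ((19.3+8+5.1)/3, ((-9.4)+(-0.7)+10.6)/3)
= (10.8, 0.1667)

(10.8, 0.1667)


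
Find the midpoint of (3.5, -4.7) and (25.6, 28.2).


M = ((3.5+25.6)/2, ((-4.7)+28.2)/2)
= (14.55, 11.75)

(14.55, 11.75)


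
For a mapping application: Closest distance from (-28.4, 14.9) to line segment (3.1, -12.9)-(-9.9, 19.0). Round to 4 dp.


Project P onto AB: t = 1 (clamped to [0,1])
Closest point on segment: (-9.9, 19)
Distance: 18.9489

18.9489


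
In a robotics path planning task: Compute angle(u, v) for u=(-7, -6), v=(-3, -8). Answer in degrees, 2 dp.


u.v = 69, |u| = sqrt(85) = 9.2195, |v| = sqrt(73) = 8.544
cos(theta) = u.v/(|u||v|) = 69/sqrt(6205) = 0.875948
theta = acos(0.875948) = 28.84 degrees

28.84 degrees


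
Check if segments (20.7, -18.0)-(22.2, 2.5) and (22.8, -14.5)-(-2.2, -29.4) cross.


Cross products: d1=56.21, d2=-433.94, d3=-37.8, d4=452.35
d1*d2 < 0 and d3*d4 < 0? yes

Yes, they intersect


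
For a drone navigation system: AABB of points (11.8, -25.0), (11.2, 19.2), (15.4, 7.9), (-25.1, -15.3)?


x range: [-25.1, 15.4]
y range: [-25, 19.2]
Bounding box: (-25.1,-25) to (15.4,19.2)

(-25.1,-25) to (15.4,19.2)


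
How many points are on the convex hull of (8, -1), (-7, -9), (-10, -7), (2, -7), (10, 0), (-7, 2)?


Convex hull vertices (CCW): (-10, -7), (-7, -9), (2, -7), (10, 0), (-7, 2)
Count = 5

5


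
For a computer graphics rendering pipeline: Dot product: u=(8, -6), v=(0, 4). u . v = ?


u . v = u_x*v_x + u_y*v_y = 8*0 + (-6)*4
= 0 + (-24) = -24

-24


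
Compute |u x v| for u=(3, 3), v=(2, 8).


|u x v| = |3*8 - 3*2|
= |24 - 6| = 18

18


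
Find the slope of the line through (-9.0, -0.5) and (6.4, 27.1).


slope = (y2-y1)/(x2-x1) = (27.1-(-0.5))/(6.4-(-9)) = 27.6/15.4 = 1.7922

1.7922


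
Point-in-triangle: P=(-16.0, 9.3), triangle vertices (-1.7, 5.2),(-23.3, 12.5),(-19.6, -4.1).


Cross products: AB x AP = 15.83, BC x BP = 109.34, CA x CP = 206.38
All same sign? yes

Yes, inside


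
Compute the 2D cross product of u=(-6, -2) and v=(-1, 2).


u x v = u_x*v_y - u_y*v_x = (-6)*2 - (-2)*(-1)
= (-12) - 2 = -14

-14


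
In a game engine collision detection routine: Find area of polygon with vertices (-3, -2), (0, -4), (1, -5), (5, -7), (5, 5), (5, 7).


Shoelace sum: ((-3)*(-4) - 0*(-2)) + (0*(-5) - 1*(-4)) + (1*(-7) - 5*(-5)) + (5*5 - 5*(-7)) + (5*7 - 5*5) + (5*(-2) - (-3)*7)
= 115
Area = |115|/2 = 57.5

57.5


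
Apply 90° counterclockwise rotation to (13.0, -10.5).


90° CCW: (x,y) -> (-y, x)
(13,-10.5) -> (10.5, 13)

(10.5, 13)


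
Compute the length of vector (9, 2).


|u| = sqrt(9^2 + 2^2) = sqrt(85) = 9.2195

9.2195


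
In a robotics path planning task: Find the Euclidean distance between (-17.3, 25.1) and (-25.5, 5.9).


dx=-8.2, dy=-19.2
d^2 = (-8.2)^2 + (-19.2)^2 = 435.88
d = sqrt(435.88) = 20.8777

20.8777


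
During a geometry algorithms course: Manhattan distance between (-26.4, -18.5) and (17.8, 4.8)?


|(-26.4)-17.8| + |(-18.5)-4.8| = 44.2 + 23.3 = 67.5

67.5


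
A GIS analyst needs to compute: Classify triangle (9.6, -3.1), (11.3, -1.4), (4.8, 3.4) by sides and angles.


Side lengths squared: AB^2=5.78, BC^2=65.29, CA^2=65.29
Sorted: [5.78, 65.29, 65.29]
By sides: Isosceles, By angles: Acute

Isosceles, Acute


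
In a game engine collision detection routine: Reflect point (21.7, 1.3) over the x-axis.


Reflection over x-axis: (x,y) -> (x,-y)
(21.7, 1.3) -> (21.7, -1.3)

(21.7, -1.3)


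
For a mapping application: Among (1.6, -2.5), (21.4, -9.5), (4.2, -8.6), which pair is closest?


d(P0,P1) = 21.001, d(P0,P2) = 6.631, d(P1,P2) = 17.2235
Closest: P0 and P2

Closest pair: (1.6, -2.5) and (4.2, -8.6), distance = 6.631


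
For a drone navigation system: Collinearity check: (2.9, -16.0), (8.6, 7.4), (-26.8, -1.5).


Cross product: (8.6-2.9)*((-1.5)-(-16)) - (7.4-(-16))*((-26.8)-2.9)
= 777.63

No, not collinear


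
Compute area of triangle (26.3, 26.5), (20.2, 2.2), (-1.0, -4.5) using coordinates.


Area = |x_A(y_B-y_C) + x_B(y_C-y_A) + x_C(y_A-y_B)|/2
= |176.21 + (-626.2) + (-24.3)|/2
= 474.29/2 = 237.145

237.145


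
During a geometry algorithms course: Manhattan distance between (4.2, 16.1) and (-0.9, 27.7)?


|4.2-(-0.9)| + |16.1-27.7| = 5.1 + 11.6 = 16.7

16.7


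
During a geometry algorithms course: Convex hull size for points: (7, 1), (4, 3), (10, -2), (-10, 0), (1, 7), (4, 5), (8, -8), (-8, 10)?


Convex hull vertices (CCW): (-10, 0), (8, -8), (10, -2), (4, 5), (1, 7), (-8, 10)
Count = 6

6


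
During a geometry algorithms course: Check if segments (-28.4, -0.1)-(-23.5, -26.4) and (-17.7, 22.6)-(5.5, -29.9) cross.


Cross products: d1=-1088.39, d2=-1441.3, d3=392.64, d4=745.55
d1*d2 < 0 and d3*d4 < 0? no

No, they don't intersect


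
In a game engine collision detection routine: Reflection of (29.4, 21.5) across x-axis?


Reflection over x-axis: (x,y) -> (x,-y)
(29.4, 21.5) -> (29.4, -21.5)

(29.4, -21.5)


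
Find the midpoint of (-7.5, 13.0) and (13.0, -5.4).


M = (((-7.5)+13)/2, (13+(-5.4))/2)
= (2.75, 3.8)

(2.75, 3.8)


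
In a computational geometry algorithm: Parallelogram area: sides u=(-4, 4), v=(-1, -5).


|u x v| = |(-4)*(-5) - 4*(-1)|
= |20 - (-4)| = 24

24


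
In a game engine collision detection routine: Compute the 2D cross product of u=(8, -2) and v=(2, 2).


u x v = u_x*v_y - u_y*v_x = 8*2 - (-2)*2
= 16 - (-4) = 20

20


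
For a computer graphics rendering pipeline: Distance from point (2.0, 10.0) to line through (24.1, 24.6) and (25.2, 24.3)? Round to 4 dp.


|cross product| = 22.69
|line direction| = sqrt(1.3) = 1.1402
Distance = 22.69/sqrt(1.3) = 19.9004

19.9004


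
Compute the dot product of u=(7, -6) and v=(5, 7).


u . v = u_x*v_x + u_y*v_y = 7*5 + (-6)*7
= 35 + (-42) = -7

-7


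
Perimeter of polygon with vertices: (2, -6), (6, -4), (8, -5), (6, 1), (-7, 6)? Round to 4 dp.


Sides: (2, -6)->(6, -4): sqrt(20) = 4.472136, (6, -4)->(8, -5): sqrt(5) = 2.236068, (8, -5)->(6, 1): sqrt(40) = 6.324555, (6, 1)->(-7, 6): sqrt(194) = 13.928388, (-7, 6)->(2, -6): sqrt(225) = 15
Sum = 41.961147
Perimeter = 41.9611

41.9611


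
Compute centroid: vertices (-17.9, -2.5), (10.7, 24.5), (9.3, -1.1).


Centroid = ((x_A+x_B+x_C)/3, (y_A+y_B+y_C)/3)
= (((-17.9)+10.7+9.3)/3, ((-2.5)+24.5+(-1.1))/3)
= (0.7, 6.9667)

(0.7, 6.9667)


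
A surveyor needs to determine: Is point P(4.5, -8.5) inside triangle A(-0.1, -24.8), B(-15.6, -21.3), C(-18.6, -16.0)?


Cross products: AB x AP = -268.75, BC x BP = -144.93, CA x CP = 342.03
All same sign? no

No, outside


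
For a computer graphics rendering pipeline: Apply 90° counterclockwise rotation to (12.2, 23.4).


90° CCW: (x,y) -> (-y, x)
(12.2,23.4) -> (-23.4, 12.2)

(-23.4, 12.2)


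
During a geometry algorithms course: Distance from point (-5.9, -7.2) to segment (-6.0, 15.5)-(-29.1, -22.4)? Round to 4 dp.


Project P onto AB: t = 0.4355 (clamped to [0,1])
Closest point on segment: (-16.0609, -1.0069)
Distance: 11.8995

11.8995


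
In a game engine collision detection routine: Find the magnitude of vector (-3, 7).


|u| = sqrt((-3)^2 + 7^2) = sqrt(58) = 7.6158

7.6158


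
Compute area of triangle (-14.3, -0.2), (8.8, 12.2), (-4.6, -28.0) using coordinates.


Area = |x_A(y_B-y_C) + x_B(y_C-y_A) + x_C(y_A-y_B)|/2
= |(-574.86) + (-244.64) + 57.04|/2
= 762.46/2 = 381.23

381.23


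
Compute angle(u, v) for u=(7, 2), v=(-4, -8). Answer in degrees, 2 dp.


u.v = -44, |u| = sqrt(53) = 7.2801, |v| = sqrt(80) = 8.9443
cos(theta) = u.v/(|u||v|) = -44/sqrt(4240) = -0.675725
theta = acos(-0.675725) = 132.51 degrees

132.51 degrees


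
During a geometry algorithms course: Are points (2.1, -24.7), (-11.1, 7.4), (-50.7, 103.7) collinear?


Cross product: ((-11.1)-2.1)*(103.7-(-24.7)) - (7.4-(-24.7))*((-50.7)-2.1)
= 0

Yes, collinear
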